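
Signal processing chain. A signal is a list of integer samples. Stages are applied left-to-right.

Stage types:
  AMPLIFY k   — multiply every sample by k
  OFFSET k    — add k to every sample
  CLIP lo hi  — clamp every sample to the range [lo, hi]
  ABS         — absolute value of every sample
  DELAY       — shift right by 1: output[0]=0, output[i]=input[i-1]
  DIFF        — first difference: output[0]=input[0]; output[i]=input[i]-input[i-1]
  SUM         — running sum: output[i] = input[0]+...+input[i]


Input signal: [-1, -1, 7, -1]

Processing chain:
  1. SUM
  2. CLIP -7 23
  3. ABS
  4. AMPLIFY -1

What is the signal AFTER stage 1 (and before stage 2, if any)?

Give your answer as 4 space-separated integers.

Input: [-1, -1, 7, -1]
Stage 1 (SUM): sum[0..0]=-1, sum[0..1]=-2, sum[0..2]=5, sum[0..3]=4 -> [-1, -2, 5, 4]

Answer: -1 -2 5 4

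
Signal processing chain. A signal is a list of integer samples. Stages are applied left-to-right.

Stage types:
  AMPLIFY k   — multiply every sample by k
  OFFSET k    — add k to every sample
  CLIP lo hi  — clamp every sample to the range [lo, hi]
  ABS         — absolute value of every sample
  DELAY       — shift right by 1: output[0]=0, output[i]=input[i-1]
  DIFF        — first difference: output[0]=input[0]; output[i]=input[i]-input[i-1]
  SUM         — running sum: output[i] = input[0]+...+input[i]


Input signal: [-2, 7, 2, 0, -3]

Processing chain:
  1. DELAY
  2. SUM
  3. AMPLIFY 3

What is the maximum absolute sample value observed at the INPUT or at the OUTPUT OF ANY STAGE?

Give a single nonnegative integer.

Answer: 21

Derivation:
Input: [-2, 7, 2, 0, -3] (max |s|=7)
Stage 1 (DELAY): [0, -2, 7, 2, 0] = [0, -2, 7, 2, 0] -> [0, -2, 7, 2, 0] (max |s|=7)
Stage 2 (SUM): sum[0..0]=0, sum[0..1]=-2, sum[0..2]=5, sum[0..3]=7, sum[0..4]=7 -> [0, -2, 5, 7, 7] (max |s|=7)
Stage 3 (AMPLIFY 3): 0*3=0, -2*3=-6, 5*3=15, 7*3=21, 7*3=21 -> [0, -6, 15, 21, 21] (max |s|=21)
Overall max amplitude: 21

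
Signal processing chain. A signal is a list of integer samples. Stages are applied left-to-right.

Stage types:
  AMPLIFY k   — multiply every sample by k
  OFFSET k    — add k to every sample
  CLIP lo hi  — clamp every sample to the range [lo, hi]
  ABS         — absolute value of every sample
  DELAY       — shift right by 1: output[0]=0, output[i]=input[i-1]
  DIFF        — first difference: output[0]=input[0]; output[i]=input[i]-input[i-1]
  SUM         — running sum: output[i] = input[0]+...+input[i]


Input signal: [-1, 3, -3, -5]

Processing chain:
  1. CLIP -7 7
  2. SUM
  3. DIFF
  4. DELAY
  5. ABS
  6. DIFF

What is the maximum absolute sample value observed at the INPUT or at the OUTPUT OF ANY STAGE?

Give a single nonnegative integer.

Answer: 6

Derivation:
Input: [-1, 3, -3, -5] (max |s|=5)
Stage 1 (CLIP -7 7): clip(-1,-7,7)=-1, clip(3,-7,7)=3, clip(-3,-7,7)=-3, clip(-5,-7,7)=-5 -> [-1, 3, -3, -5] (max |s|=5)
Stage 2 (SUM): sum[0..0]=-1, sum[0..1]=2, sum[0..2]=-1, sum[0..3]=-6 -> [-1, 2, -1, -6] (max |s|=6)
Stage 3 (DIFF): s[0]=-1, 2--1=3, -1-2=-3, -6--1=-5 -> [-1, 3, -3, -5] (max |s|=5)
Stage 4 (DELAY): [0, -1, 3, -3] = [0, -1, 3, -3] -> [0, -1, 3, -3] (max |s|=3)
Stage 5 (ABS): |0|=0, |-1|=1, |3|=3, |-3|=3 -> [0, 1, 3, 3] (max |s|=3)
Stage 6 (DIFF): s[0]=0, 1-0=1, 3-1=2, 3-3=0 -> [0, 1, 2, 0] (max |s|=2)
Overall max amplitude: 6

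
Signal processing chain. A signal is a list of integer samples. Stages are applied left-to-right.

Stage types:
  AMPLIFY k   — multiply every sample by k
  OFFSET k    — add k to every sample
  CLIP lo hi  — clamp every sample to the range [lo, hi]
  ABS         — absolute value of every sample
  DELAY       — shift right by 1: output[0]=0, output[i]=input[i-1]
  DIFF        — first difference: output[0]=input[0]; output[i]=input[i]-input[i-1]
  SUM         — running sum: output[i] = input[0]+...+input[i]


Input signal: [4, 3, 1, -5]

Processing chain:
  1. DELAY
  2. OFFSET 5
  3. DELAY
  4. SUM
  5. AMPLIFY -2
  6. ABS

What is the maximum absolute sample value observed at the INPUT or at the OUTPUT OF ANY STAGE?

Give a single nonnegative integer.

Answer: 44

Derivation:
Input: [4, 3, 1, -5] (max |s|=5)
Stage 1 (DELAY): [0, 4, 3, 1] = [0, 4, 3, 1] -> [0, 4, 3, 1] (max |s|=4)
Stage 2 (OFFSET 5): 0+5=5, 4+5=9, 3+5=8, 1+5=6 -> [5, 9, 8, 6] (max |s|=9)
Stage 3 (DELAY): [0, 5, 9, 8] = [0, 5, 9, 8] -> [0, 5, 9, 8] (max |s|=9)
Stage 4 (SUM): sum[0..0]=0, sum[0..1]=5, sum[0..2]=14, sum[0..3]=22 -> [0, 5, 14, 22] (max |s|=22)
Stage 5 (AMPLIFY -2): 0*-2=0, 5*-2=-10, 14*-2=-28, 22*-2=-44 -> [0, -10, -28, -44] (max |s|=44)
Stage 6 (ABS): |0|=0, |-10|=10, |-28|=28, |-44|=44 -> [0, 10, 28, 44] (max |s|=44)
Overall max amplitude: 44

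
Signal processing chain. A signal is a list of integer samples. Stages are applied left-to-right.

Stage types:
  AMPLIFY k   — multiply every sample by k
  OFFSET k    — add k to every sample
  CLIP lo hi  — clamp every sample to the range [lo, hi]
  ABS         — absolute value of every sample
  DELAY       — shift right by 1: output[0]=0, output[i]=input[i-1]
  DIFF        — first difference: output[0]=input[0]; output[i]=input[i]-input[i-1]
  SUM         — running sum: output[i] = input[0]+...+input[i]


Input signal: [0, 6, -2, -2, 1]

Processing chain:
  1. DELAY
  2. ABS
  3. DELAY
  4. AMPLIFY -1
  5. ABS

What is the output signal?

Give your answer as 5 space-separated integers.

Answer: 0 0 0 6 2

Derivation:
Input: [0, 6, -2, -2, 1]
Stage 1 (DELAY): [0, 0, 6, -2, -2] = [0, 0, 6, -2, -2] -> [0, 0, 6, -2, -2]
Stage 2 (ABS): |0|=0, |0|=0, |6|=6, |-2|=2, |-2|=2 -> [0, 0, 6, 2, 2]
Stage 3 (DELAY): [0, 0, 0, 6, 2] = [0, 0, 0, 6, 2] -> [0, 0, 0, 6, 2]
Stage 4 (AMPLIFY -1): 0*-1=0, 0*-1=0, 0*-1=0, 6*-1=-6, 2*-1=-2 -> [0, 0, 0, -6, -2]
Stage 5 (ABS): |0|=0, |0|=0, |0|=0, |-6|=6, |-2|=2 -> [0, 0, 0, 6, 2]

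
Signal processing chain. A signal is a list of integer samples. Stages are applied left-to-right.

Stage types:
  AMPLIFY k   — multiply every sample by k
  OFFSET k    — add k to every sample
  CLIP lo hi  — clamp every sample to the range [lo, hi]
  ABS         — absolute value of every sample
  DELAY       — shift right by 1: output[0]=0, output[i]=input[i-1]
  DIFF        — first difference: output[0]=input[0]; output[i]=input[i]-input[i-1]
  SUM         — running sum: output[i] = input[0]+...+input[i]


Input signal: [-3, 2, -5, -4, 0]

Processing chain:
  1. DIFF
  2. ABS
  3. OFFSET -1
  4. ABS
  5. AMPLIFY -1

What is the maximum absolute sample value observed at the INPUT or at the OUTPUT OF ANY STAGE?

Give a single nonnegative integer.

Input: [-3, 2, -5, -4, 0] (max |s|=5)
Stage 1 (DIFF): s[0]=-3, 2--3=5, -5-2=-7, -4--5=1, 0--4=4 -> [-3, 5, -7, 1, 4] (max |s|=7)
Stage 2 (ABS): |-3|=3, |5|=5, |-7|=7, |1|=1, |4|=4 -> [3, 5, 7, 1, 4] (max |s|=7)
Stage 3 (OFFSET -1): 3+-1=2, 5+-1=4, 7+-1=6, 1+-1=0, 4+-1=3 -> [2, 4, 6, 0, 3] (max |s|=6)
Stage 4 (ABS): |2|=2, |4|=4, |6|=6, |0|=0, |3|=3 -> [2, 4, 6, 0, 3] (max |s|=6)
Stage 5 (AMPLIFY -1): 2*-1=-2, 4*-1=-4, 6*-1=-6, 0*-1=0, 3*-1=-3 -> [-2, -4, -6, 0, -3] (max |s|=6)
Overall max amplitude: 7

Answer: 7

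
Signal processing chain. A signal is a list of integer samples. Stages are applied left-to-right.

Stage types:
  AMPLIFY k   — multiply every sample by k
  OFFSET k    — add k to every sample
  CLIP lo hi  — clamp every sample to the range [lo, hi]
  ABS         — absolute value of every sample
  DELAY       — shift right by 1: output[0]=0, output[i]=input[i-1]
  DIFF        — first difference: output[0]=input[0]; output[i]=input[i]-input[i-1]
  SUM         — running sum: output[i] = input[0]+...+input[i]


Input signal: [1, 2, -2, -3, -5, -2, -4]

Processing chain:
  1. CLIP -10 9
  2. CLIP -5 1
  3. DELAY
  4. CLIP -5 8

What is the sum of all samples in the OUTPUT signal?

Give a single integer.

Input: [1, 2, -2, -3, -5, -2, -4]
Stage 1 (CLIP -10 9): clip(1,-10,9)=1, clip(2,-10,9)=2, clip(-2,-10,9)=-2, clip(-3,-10,9)=-3, clip(-5,-10,9)=-5, clip(-2,-10,9)=-2, clip(-4,-10,9)=-4 -> [1, 2, -2, -3, -5, -2, -4]
Stage 2 (CLIP -5 1): clip(1,-5,1)=1, clip(2,-5,1)=1, clip(-2,-5,1)=-2, clip(-3,-5,1)=-3, clip(-5,-5,1)=-5, clip(-2,-5,1)=-2, clip(-4,-5,1)=-4 -> [1, 1, -2, -3, -5, -2, -4]
Stage 3 (DELAY): [0, 1, 1, -2, -3, -5, -2] = [0, 1, 1, -2, -3, -5, -2] -> [0, 1, 1, -2, -3, -5, -2]
Stage 4 (CLIP -5 8): clip(0,-5,8)=0, clip(1,-5,8)=1, clip(1,-5,8)=1, clip(-2,-5,8)=-2, clip(-3,-5,8)=-3, clip(-5,-5,8)=-5, clip(-2,-5,8)=-2 -> [0, 1, 1, -2, -3, -5, -2]
Output sum: -10

Answer: -10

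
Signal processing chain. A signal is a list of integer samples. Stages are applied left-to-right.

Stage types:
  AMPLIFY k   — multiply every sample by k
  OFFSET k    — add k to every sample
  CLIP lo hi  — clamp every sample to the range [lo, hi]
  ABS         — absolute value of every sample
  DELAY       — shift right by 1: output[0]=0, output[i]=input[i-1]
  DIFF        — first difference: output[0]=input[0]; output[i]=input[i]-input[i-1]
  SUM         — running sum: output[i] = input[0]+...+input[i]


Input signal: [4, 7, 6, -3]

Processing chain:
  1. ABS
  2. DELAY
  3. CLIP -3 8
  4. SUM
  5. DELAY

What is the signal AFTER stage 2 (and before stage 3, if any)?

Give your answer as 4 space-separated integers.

Answer: 0 4 7 6

Derivation:
Input: [4, 7, 6, -3]
Stage 1 (ABS): |4|=4, |7|=7, |6|=6, |-3|=3 -> [4, 7, 6, 3]
Stage 2 (DELAY): [0, 4, 7, 6] = [0, 4, 7, 6] -> [0, 4, 7, 6]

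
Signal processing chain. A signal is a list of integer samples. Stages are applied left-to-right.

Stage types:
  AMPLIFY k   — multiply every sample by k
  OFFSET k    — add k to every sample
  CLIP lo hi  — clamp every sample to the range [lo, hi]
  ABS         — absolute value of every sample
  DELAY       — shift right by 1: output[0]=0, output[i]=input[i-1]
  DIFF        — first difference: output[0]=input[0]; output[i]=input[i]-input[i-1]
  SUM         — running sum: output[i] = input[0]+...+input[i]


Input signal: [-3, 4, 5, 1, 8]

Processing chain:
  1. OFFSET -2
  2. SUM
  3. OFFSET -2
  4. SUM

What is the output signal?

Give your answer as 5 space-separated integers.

Input: [-3, 4, 5, 1, 8]
Stage 1 (OFFSET -2): -3+-2=-5, 4+-2=2, 5+-2=3, 1+-2=-1, 8+-2=6 -> [-5, 2, 3, -1, 6]
Stage 2 (SUM): sum[0..0]=-5, sum[0..1]=-3, sum[0..2]=0, sum[0..3]=-1, sum[0..4]=5 -> [-5, -3, 0, -1, 5]
Stage 3 (OFFSET -2): -5+-2=-7, -3+-2=-5, 0+-2=-2, -1+-2=-3, 5+-2=3 -> [-7, -5, -2, -3, 3]
Stage 4 (SUM): sum[0..0]=-7, sum[0..1]=-12, sum[0..2]=-14, sum[0..3]=-17, sum[0..4]=-14 -> [-7, -12, -14, -17, -14]

Answer: -7 -12 -14 -17 -14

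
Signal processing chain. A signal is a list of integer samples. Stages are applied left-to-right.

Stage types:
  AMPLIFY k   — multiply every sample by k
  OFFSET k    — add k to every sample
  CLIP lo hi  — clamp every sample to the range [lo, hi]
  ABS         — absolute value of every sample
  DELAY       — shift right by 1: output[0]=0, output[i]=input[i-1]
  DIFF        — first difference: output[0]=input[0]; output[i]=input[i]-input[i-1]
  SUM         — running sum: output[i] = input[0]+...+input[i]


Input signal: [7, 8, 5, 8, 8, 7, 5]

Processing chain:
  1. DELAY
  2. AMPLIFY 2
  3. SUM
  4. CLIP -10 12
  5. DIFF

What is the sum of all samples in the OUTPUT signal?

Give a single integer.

Input: [7, 8, 5, 8, 8, 7, 5]
Stage 1 (DELAY): [0, 7, 8, 5, 8, 8, 7] = [0, 7, 8, 5, 8, 8, 7] -> [0, 7, 8, 5, 8, 8, 7]
Stage 2 (AMPLIFY 2): 0*2=0, 7*2=14, 8*2=16, 5*2=10, 8*2=16, 8*2=16, 7*2=14 -> [0, 14, 16, 10, 16, 16, 14]
Stage 3 (SUM): sum[0..0]=0, sum[0..1]=14, sum[0..2]=30, sum[0..3]=40, sum[0..4]=56, sum[0..5]=72, sum[0..6]=86 -> [0, 14, 30, 40, 56, 72, 86]
Stage 4 (CLIP -10 12): clip(0,-10,12)=0, clip(14,-10,12)=12, clip(30,-10,12)=12, clip(40,-10,12)=12, clip(56,-10,12)=12, clip(72,-10,12)=12, clip(86,-10,12)=12 -> [0, 12, 12, 12, 12, 12, 12]
Stage 5 (DIFF): s[0]=0, 12-0=12, 12-12=0, 12-12=0, 12-12=0, 12-12=0, 12-12=0 -> [0, 12, 0, 0, 0, 0, 0]
Output sum: 12

Answer: 12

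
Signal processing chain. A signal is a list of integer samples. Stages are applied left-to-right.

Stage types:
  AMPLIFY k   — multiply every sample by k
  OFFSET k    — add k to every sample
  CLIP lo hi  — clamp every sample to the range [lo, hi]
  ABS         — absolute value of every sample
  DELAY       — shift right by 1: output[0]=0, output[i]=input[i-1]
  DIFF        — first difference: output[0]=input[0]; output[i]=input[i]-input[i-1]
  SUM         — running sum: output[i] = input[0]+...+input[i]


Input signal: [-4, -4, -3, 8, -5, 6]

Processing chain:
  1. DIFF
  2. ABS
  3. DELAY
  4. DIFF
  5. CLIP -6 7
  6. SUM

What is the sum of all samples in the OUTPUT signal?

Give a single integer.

Input: [-4, -4, -3, 8, -5, 6]
Stage 1 (DIFF): s[0]=-4, -4--4=0, -3--4=1, 8--3=11, -5-8=-13, 6--5=11 -> [-4, 0, 1, 11, -13, 11]
Stage 2 (ABS): |-4|=4, |0|=0, |1|=1, |11|=11, |-13|=13, |11|=11 -> [4, 0, 1, 11, 13, 11]
Stage 3 (DELAY): [0, 4, 0, 1, 11, 13] = [0, 4, 0, 1, 11, 13] -> [0, 4, 0, 1, 11, 13]
Stage 4 (DIFF): s[0]=0, 4-0=4, 0-4=-4, 1-0=1, 11-1=10, 13-11=2 -> [0, 4, -4, 1, 10, 2]
Stage 5 (CLIP -6 7): clip(0,-6,7)=0, clip(4,-6,7)=4, clip(-4,-6,7)=-4, clip(1,-6,7)=1, clip(10,-6,7)=7, clip(2,-6,7)=2 -> [0, 4, -4, 1, 7, 2]
Stage 6 (SUM): sum[0..0]=0, sum[0..1]=4, sum[0..2]=0, sum[0..3]=1, sum[0..4]=8, sum[0..5]=10 -> [0, 4, 0, 1, 8, 10]
Output sum: 23

Answer: 23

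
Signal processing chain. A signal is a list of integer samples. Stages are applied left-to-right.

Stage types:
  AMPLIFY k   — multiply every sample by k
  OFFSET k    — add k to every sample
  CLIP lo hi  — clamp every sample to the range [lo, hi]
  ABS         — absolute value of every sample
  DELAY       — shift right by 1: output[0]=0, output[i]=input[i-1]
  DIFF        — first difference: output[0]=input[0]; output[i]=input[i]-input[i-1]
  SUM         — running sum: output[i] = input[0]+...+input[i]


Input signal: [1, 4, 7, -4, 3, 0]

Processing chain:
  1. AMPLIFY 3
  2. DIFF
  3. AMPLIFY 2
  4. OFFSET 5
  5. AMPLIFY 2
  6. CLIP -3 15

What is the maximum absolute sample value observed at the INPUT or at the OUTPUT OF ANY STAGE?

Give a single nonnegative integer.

Answer: 122

Derivation:
Input: [1, 4, 7, -4, 3, 0] (max |s|=7)
Stage 1 (AMPLIFY 3): 1*3=3, 4*3=12, 7*3=21, -4*3=-12, 3*3=9, 0*3=0 -> [3, 12, 21, -12, 9, 0] (max |s|=21)
Stage 2 (DIFF): s[0]=3, 12-3=9, 21-12=9, -12-21=-33, 9--12=21, 0-9=-9 -> [3, 9, 9, -33, 21, -9] (max |s|=33)
Stage 3 (AMPLIFY 2): 3*2=6, 9*2=18, 9*2=18, -33*2=-66, 21*2=42, -9*2=-18 -> [6, 18, 18, -66, 42, -18] (max |s|=66)
Stage 4 (OFFSET 5): 6+5=11, 18+5=23, 18+5=23, -66+5=-61, 42+5=47, -18+5=-13 -> [11, 23, 23, -61, 47, -13] (max |s|=61)
Stage 5 (AMPLIFY 2): 11*2=22, 23*2=46, 23*2=46, -61*2=-122, 47*2=94, -13*2=-26 -> [22, 46, 46, -122, 94, -26] (max |s|=122)
Stage 6 (CLIP -3 15): clip(22,-3,15)=15, clip(46,-3,15)=15, clip(46,-3,15)=15, clip(-122,-3,15)=-3, clip(94,-3,15)=15, clip(-26,-3,15)=-3 -> [15, 15, 15, -3, 15, -3] (max |s|=15)
Overall max amplitude: 122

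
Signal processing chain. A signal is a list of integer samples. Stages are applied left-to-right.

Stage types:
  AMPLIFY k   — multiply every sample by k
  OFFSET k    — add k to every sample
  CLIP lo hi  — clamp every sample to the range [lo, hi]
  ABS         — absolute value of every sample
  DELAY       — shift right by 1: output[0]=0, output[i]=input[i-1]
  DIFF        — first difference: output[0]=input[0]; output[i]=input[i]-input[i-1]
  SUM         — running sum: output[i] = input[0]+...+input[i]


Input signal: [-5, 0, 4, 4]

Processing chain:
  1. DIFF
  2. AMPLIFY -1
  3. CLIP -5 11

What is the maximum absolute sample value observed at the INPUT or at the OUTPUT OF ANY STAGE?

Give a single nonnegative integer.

Input: [-5, 0, 4, 4] (max |s|=5)
Stage 1 (DIFF): s[0]=-5, 0--5=5, 4-0=4, 4-4=0 -> [-5, 5, 4, 0] (max |s|=5)
Stage 2 (AMPLIFY -1): -5*-1=5, 5*-1=-5, 4*-1=-4, 0*-1=0 -> [5, -5, -4, 0] (max |s|=5)
Stage 3 (CLIP -5 11): clip(5,-5,11)=5, clip(-5,-5,11)=-5, clip(-4,-5,11)=-4, clip(0,-5,11)=0 -> [5, -5, -4, 0] (max |s|=5)
Overall max amplitude: 5

Answer: 5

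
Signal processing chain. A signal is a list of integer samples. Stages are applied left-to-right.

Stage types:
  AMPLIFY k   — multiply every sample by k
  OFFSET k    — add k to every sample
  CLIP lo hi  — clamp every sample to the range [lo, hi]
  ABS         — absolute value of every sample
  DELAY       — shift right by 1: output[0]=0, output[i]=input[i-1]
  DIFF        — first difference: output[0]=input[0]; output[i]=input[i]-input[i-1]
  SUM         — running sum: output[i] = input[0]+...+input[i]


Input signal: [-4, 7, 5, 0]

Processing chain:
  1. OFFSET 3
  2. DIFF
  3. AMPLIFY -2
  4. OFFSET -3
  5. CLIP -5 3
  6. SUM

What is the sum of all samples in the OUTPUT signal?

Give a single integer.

Input: [-4, 7, 5, 0]
Stage 1 (OFFSET 3): -4+3=-1, 7+3=10, 5+3=8, 0+3=3 -> [-1, 10, 8, 3]
Stage 2 (DIFF): s[0]=-1, 10--1=11, 8-10=-2, 3-8=-5 -> [-1, 11, -2, -5]
Stage 3 (AMPLIFY -2): -1*-2=2, 11*-2=-22, -2*-2=4, -5*-2=10 -> [2, -22, 4, 10]
Stage 4 (OFFSET -3): 2+-3=-1, -22+-3=-25, 4+-3=1, 10+-3=7 -> [-1, -25, 1, 7]
Stage 5 (CLIP -5 3): clip(-1,-5,3)=-1, clip(-25,-5,3)=-5, clip(1,-5,3)=1, clip(7,-5,3)=3 -> [-1, -5, 1, 3]
Stage 6 (SUM): sum[0..0]=-1, sum[0..1]=-6, sum[0..2]=-5, sum[0..3]=-2 -> [-1, -6, -5, -2]
Output sum: -14

Answer: -14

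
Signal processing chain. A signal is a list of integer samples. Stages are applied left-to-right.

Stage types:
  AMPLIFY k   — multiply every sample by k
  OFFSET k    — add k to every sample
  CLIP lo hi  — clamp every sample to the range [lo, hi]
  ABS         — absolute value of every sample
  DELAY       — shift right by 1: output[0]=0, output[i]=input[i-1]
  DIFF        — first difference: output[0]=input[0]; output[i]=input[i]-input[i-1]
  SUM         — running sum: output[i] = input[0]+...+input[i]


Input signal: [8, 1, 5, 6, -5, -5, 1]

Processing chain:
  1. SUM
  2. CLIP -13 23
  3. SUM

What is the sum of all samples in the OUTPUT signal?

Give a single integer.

Input: [8, 1, 5, 6, -5, -5, 1]
Stage 1 (SUM): sum[0..0]=8, sum[0..1]=9, sum[0..2]=14, sum[0..3]=20, sum[0..4]=15, sum[0..5]=10, sum[0..6]=11 -> [8, 9, 14, 20, 15, 10, 11]
Stage 2 (CLIP -13 23): clip(8,-13,23)=8, clip(9,-13,23)=9, clip(14,-13,23)=14, clip(20,-13,23)=20, clip(15,-13,23)=15, clip(10,-13,23)=10, clip(11,-13,23)=11 -> [8, 9, 14, 20, 15, 10, 11]
Stage 3 (SUM): sum[0..0]=8, sum[0..1]=17, sum[0..2]=31, sum[0..3]=51, sum[0..4]=66, sum[0..5]=76, sum[0..6]=87 -> [8, 17, 31, 51, 66, 76, 87]
Output sum: 336

Answer: 336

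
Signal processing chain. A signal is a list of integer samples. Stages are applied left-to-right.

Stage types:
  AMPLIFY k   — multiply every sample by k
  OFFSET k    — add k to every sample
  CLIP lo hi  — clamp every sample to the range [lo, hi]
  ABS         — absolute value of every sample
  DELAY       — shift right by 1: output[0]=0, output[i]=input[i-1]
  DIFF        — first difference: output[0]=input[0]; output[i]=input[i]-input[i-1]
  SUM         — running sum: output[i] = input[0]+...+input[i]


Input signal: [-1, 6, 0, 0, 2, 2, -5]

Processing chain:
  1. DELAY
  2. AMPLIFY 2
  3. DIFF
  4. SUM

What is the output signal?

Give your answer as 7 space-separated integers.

Input: [-1, 6, 0, 0, 2, 2, -5]
Stage 1 (DELAY): [0, -1, 6, 0, 0, 2, 2] = [0, -1, 6, 0, 0, 2, 2] -> [0, -1, 6, 0, 0, 2, 2]
Stage 2 (AMPLIFY 2): 0*2=0, -1*2=-2, 6*2=12, 0*2=0, 0*2=0, 2*2=4, 2*2=4 -> [0, -2, 12, 0, 0, 4, 4]
Stage 3 (DIFF): s[0]=0, -2-0=-2, 12--2=14, 0-12=-12, 0-0=0, 4-0=4, 4-4=0 -> [0, -2, 14, -12, 0, 4, 0]
Stage 4 (SUM): sum[0..0]=0, sum[0..1]=-2, sum[0..2]=12, sum[0..3]=0, sum[0..4]=0, sum[0..5]=4, sum[0..6]=4 -> [0, -2, 12, 0, 0, 4, 4]

Answer: 0 -2 12 0 0 4 4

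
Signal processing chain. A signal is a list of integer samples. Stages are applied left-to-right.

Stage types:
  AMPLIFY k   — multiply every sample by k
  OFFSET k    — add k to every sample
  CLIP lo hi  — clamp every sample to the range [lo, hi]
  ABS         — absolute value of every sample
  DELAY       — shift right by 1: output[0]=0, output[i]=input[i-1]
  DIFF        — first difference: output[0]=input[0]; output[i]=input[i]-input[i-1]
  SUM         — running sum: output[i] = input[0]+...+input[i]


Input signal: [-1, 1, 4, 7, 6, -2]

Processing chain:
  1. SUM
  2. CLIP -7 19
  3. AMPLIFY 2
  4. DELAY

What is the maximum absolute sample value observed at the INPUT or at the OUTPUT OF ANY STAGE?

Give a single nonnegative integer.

Answer: 34

Derivation:
Input: [-1, 1, 4, 7, 6, -2] (max |s|=7)
Stage 1 (SUM): sum[0..0]=-1, sum[0..1]=0, sum[0..2]=4, sum[0..3]=11, sum[0..4]=17, sum[0..5]=15 -> [-1, 0, 4, 11, 17, 15] (max |s|=17)
Stage 2 (CLIP -7 19): clip(-1,-7,19)=-1, clip(0,-7,19)=0, clip(4,-7,19)=4, clip(11,-7,19)=11, clip(17,-7,19)=17, clip(15,-7,19)=15 -> [-1, 0, 4, 11, 17, 15] (max |s|=17)
Stage 3 (AMPLIFY 2): -1*2=-2, 0*2=0, 4*2=8, 11*2=22, 17*2=34, 15*2=30 -> [-2, 0, 8, 22, 34, 30] (max |s|=34)
Stage 4 (DELAY): [0, -2, 0, 8, 22, 34] = [0, -2, 0, 8, 22, 34] -> [0, -2, 0, 8, 22, 34] (max |s|=34)
Overall max amplitude: 34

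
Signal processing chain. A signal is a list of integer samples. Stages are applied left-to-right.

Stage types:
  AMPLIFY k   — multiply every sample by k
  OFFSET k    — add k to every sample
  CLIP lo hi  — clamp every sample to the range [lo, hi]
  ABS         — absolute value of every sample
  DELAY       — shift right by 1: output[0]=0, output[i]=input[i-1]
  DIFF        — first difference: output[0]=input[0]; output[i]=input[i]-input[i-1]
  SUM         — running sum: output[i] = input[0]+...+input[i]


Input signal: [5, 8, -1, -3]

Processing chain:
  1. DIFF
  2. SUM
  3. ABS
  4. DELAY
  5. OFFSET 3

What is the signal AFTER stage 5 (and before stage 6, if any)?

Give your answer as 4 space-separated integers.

Answer: 3 8 11 4

Derivation:
Input: [5, 8, -1, -3]
Stage 1 (DIFF): s[0]=5, 8-5=3, -1-8=-9, -3--1=-2 -> [5, 3, -9, -2]
Stage 2 (SUM): sum[0..0]=5, sum[0..1]=8, sum[0..2]=-1, sum[0..3]=-3 -> [5, 8, -1, -3]
Stage 3 (ABS): |5|=5, |8|=8, |-1|=1, |-3|=3 -> [5, 8, 1, 3]
Stage 4 (DELAY): [0, 5, 8, 1] = [0, 5, 8, 1] -> [0, 5, 8, 1]
Stage 5 (OFFSET 3): 0+3=3, 5+3=8, 8+3=11, 1+3=4 -> [3, 8, 11, 4]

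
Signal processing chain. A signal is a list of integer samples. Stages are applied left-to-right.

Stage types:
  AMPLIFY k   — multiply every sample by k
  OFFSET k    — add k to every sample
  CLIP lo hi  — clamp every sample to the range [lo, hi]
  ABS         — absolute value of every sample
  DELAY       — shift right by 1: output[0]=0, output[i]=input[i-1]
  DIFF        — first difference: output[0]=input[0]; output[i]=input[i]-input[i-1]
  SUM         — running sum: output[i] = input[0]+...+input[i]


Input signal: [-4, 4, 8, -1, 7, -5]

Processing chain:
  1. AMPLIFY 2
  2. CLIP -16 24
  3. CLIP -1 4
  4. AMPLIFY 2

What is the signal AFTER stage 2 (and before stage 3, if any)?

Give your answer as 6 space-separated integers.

Answer: -8 8 16 -2 14 -10

Derivation:
Input: [-4, 4, 8, -1, 7, -5]
Stage 1 (AMPLIFY 2): -4*2=-8, 4*2=8, 8*2=16, -1*2=-2, 7*2=14, -5*2=-10 -> [-8, 8, 16, -2, 14, -10]
Stage 2 (CLIP -16 24): clip(-8,-16,24)=-8, clip(8,-16,24)=8, clip(16,-16,24)=16, clip(-2,-16,24)=-2, clip(14,-16,24)=14, clip(-10,-16,24)=-10 -> [-8, 8, 16, -2, 14, -10]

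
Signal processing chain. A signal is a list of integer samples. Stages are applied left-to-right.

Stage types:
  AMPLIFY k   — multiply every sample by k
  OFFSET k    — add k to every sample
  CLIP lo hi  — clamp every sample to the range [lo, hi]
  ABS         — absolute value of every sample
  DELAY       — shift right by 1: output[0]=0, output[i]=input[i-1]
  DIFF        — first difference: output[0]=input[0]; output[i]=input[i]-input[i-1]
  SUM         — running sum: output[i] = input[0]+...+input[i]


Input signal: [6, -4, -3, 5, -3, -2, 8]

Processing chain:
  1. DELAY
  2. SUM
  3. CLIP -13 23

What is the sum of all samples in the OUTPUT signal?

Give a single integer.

Answer: 11

Derivation:
Input: [6, -4, -3, 5, -3, -2, 8]
Stage 1 (DELAY): [0, 6, -4, -3, 5, -3, -2] = [0, 6, -4, -3, 5, -3, -2] -> [0, 6, -4, -3, 5, -3, -2]
Stage 2 (SUM): sum[0..0]=0, sum[0..1]=6, sum[0..2]=2, sum[0..3]=-1, sum[0..4]=4, sum[0..5]=1, sum[0..6]=-1 -> [0, 6, 2, -1, 4, 1, -1]
Stage 3 (CLIP -13 23): clip(0,-13,23)=0, clip(6,-13,23)=6, clip(2,-13,23)=2, clip(-1,-13,23)=-1, clip(4,-13,23)=4, clip(1,-13,23)=1, clip(-1,-13,23)=-1 -> [0, 6, 2, -1, 4, 1, -1]
Output sum: 11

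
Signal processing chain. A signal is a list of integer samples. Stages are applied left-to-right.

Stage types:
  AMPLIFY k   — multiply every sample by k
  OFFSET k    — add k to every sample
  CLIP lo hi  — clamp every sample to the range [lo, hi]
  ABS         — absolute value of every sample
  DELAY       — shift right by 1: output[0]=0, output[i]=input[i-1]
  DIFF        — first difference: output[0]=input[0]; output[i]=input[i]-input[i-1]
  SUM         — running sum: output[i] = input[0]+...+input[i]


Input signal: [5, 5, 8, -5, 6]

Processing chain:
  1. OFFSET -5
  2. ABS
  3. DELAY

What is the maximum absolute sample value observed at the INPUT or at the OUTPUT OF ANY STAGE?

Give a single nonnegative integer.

Answer: 10

Derivation:
Input: [5, 5, 8, -5, 6] (max |s|=8)
Stage 1 (OFFSET -5): 5+-5=0, 5+-5=0, 8+-5=3, -5+-5=-10, 6+-5=1 -> [0, 0, 3, -10, 1] (max |s|=10)
Stage 2 (ABS): |0|=0, |0|=0, |3|=3, |-10|=10, |1|=1 -> [0, 0, 3, 10, 1] (max |s|=10)
Stage 3 (DELAY): [0, 0, 0, 3, 10] = [0, 0, 0, 3, 10] -> [0, 0, 0, 3, 10] (max |s|=10)
Overall max amplitude: 10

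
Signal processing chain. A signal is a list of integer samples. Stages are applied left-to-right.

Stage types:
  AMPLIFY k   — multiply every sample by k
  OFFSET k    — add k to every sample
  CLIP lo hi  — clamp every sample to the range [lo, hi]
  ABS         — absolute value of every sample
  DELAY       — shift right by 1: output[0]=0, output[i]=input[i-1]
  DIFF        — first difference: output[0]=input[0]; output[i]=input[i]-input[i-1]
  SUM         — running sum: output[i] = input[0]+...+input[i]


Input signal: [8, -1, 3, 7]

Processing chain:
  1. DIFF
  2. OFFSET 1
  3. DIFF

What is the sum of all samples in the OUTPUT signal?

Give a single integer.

Input: [8, -1, 3, 7]
Stage 1 (DIFF): s[0]=8, -1-8=-9, 3--1=4, 7-3=4 -> [8, -9, 4, 4]
Stage 2 (OFFSET 1): 8+1=9, -9+1=-8, 4+1=5, 4+1=5 -> [9, -8, 5, 5]
Stage 3 (DIFF): s[0]=9, -8-9=-17, 5--8=13, 5-5=0 -> [9, -17, 13, 0]
Output sum: 5

Answer: 5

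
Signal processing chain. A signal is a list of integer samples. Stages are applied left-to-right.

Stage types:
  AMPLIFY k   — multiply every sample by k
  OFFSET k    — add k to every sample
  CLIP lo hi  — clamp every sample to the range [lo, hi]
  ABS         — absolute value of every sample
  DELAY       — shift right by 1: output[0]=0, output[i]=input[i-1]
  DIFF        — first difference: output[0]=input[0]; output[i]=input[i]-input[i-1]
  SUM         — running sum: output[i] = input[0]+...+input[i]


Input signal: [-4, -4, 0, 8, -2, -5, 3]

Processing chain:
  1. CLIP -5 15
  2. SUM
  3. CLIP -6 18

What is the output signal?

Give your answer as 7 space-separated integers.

Answer: -4 -6 -6 0 -2 -6 -4

Derivation:
Input: [-4, -4, 0, 8, -2, -5, 3]
Stage 1 (CLIP -5 15): clip(-4,-5,15)=-4, clip(-4,-5,15)=-4, clip(0,-5,15)=0, clip(8,-5,15)=8, clip(-2,-5,15)=-2, clip(-5,-5,15)=-5, clip(3,-5,15)=3 -> [-4, -4, 0, 8, -2, -5, 3]
Stage 2 (SUM): sum[0..0]=-4, sum[0..1]=-8, sum[0..2]=-8, sum[0..3]=0, sum[0..4]=-2, sum[0..5]=-7, sum[0..6]=-4 -> [-4, -8, -8, 0, -2, -7, -4]
Stage 3 (CLIP -6 18): clip(-4,-6,18)=-4, clip(-8,-6,18)=-6, clip(-8,-6,18)=-6, clip(0,-6,18)=0, clip(-2,-6,18)=-2, clip(-7,-6,18)=-6, clip(-4,-6,18)=-4 -> [-4, -6, -6, 0, -2, -6, -4]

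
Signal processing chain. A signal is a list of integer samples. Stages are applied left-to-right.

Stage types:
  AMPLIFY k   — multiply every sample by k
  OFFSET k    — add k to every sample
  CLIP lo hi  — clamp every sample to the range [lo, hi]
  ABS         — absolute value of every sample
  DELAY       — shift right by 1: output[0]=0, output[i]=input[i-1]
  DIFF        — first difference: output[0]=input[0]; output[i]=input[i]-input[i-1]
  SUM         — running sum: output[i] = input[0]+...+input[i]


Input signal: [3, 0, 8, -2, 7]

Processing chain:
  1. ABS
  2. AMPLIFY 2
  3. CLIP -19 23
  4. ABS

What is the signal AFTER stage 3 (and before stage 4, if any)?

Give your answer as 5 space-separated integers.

Input: [3, 0, 8, -2, 7]
Stage 1 (ABS): |3|=3, |0|=0, |8|=8, |-2|=2, |7|=7 -> [3, 0, 8, 2, 7]
Stage 2 (AMPLIFY 2): 3*2=6, 0*2=0, 8*2=16, 2*2=4, 7*2=14 -> [6, 0, 16, 4, 14]
Stage 3 (CLIP -19 23): clip(6,-19,23)=6, clip(0,-19,23)=0, clip(16,-19,23)=16, clip(4,-19,23)=4, clip(14,-19,23)=14 -> [6, 0, 16, 4, 14]

Answer: 6 0 16 4 14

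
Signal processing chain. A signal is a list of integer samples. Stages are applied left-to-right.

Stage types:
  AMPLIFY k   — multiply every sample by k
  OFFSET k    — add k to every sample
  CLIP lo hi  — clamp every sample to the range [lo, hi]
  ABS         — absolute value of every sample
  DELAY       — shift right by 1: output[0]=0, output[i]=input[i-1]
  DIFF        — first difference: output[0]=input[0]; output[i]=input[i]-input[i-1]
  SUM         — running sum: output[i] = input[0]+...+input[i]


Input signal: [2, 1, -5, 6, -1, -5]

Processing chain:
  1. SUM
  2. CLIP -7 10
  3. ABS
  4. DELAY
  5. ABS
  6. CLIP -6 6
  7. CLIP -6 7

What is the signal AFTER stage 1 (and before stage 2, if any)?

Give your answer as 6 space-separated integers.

Input: [2, 1, -5, 6, -1, -5]
Stage 1 (SUM): sum[0..0]=2, sum[0..1]=3, sum[0..2]=-2, sum[0..3]=4, sum[0..4]=3, sum[0..5]=-2 -> [2, 3, -2, 4, 3, -2]

Answer: 2 3 -2 4 3 -2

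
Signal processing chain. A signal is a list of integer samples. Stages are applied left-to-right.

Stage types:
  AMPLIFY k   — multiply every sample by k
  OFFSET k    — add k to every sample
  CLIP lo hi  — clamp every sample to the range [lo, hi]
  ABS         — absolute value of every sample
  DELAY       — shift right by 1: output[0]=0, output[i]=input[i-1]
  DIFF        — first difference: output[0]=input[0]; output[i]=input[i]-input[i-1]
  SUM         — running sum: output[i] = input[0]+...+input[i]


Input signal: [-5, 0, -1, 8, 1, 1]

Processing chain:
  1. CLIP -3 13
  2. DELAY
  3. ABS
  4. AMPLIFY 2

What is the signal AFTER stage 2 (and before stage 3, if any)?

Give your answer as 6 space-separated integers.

Answer: 0 -3 0 -1 8 1

Derivation:
Input: [-5, 0, -1, 8, 1, 1]
Stage 1 (CLIP -3 13): clip(-5,-3,13)=-3, clip(0,-3,13)=0, clip(-1,-3,13)=-1, clip(8,-3,13)=8, clip(1,-3,13)=1, clip(1,-3,13)=1 -> [-3, 0, -1, 8, 1, 1]
Stage 2 (DELAY): [0, -3, 0, -1, 8, 1] = [0, -3, 0, -1, 8, 1] -> [0, -3, 0, -1, 8, 1]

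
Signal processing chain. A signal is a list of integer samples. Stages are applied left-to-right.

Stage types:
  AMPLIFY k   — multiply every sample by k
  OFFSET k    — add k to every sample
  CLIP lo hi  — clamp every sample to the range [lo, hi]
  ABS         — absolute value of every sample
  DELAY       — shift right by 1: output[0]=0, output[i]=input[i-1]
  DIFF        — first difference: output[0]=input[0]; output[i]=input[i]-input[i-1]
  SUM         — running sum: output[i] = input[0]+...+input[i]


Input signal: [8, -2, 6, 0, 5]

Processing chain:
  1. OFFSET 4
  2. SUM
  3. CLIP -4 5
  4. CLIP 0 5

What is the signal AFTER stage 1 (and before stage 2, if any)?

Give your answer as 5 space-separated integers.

Answer: 12 2 10 4 9

Derivation:
Input: [8, -2, 6, 0, 5]
Stage 1 (OFFSET 4): 8+4=12, -2+4=2, 6+4=10, 0+4=4, 5+4=9 -> [12, 2, 10, 4, 9]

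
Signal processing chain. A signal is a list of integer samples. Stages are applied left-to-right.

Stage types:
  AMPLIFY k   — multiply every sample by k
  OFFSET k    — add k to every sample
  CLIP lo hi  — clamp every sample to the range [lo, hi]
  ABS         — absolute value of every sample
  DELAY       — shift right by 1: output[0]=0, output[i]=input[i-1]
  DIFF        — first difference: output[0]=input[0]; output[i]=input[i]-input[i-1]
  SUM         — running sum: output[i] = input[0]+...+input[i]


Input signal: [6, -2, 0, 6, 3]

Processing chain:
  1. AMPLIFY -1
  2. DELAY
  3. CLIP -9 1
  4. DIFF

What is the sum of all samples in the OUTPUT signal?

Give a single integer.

Answer: -6

Derivation:
Input: [6, -2, 0, 6, 3]
Stage 1 (AMPLIFY -1): 6*-1=-6, -2*-1=2, 0*-1=0, 6*-1=-6, 3*-1=-3 -> [-6, 2, 0, -6, -3]
Stage 2 (DELAY): [0, -6, 2, 0, -6] = [0, -6, 2, 0, -6] -> [0, -6, 2, 0, -6]
Stage 3 (CLIP -9 1): clip(0,-9,1)=0, clip(-6,-9,1)=-6, clip(2,-9,1)=1, clip(0,-9,1)=0, clip(-6,-9,1)=-6 -> [0, -6, 1, 0, -6]
Stage 4 (DIFF): s[0]=0, -6-0=-6, 1--6=7, 0-1=-1, -6-0=-6 -> [0, -6, 7, -1, -6]
Output sum: -6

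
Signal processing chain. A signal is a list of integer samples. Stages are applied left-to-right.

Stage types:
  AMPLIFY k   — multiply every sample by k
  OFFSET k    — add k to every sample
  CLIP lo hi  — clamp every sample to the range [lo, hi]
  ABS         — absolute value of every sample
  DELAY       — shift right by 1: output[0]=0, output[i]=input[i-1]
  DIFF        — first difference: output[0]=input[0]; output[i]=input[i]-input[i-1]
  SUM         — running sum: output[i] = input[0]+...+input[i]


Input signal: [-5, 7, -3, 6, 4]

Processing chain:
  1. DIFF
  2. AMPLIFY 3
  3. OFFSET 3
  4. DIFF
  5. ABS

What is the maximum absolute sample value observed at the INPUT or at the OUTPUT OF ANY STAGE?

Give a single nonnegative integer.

Input: [-5, 7, -3, 6, 4] (max |s|=7)
Stage 1 (DIFF): s[0]=-5, 7--5=12, -3-7=-10, 6--3=9, 4-6=-2 -> [-5, 12, -10, 9, -2] (max |s|=12)
Stage 2 (AMPLIFY 3): -5*3=-15, 12*3=36, -10*3=-30, 9*3=27, -2*3=-6 -> [-15, 36, -30, 27, -6] (max |s|=36)
Stage 3 (OFFSET 3): -15+3=-12, 36+3=39, -30+3=-27, 27+3=30, -6+3=-3 -> [-12, 39, -27, 30, -3] (max |s|=39)
Stage 4 (DIFF): s[0]=-12, 39--12=51, -27-39=-66, 30--27=57, -3-30=-33 -> [-12, 51, -66, 57, -33] (max |s|=66)
Stage 5 (ABS): |-12|=12, |51|=51, |-66|=66, |57|=57, |-33|=33 -> [12, 51, 66, 57, 33] (max |s|=66)
Overall max amplitude: 66

Answer: 66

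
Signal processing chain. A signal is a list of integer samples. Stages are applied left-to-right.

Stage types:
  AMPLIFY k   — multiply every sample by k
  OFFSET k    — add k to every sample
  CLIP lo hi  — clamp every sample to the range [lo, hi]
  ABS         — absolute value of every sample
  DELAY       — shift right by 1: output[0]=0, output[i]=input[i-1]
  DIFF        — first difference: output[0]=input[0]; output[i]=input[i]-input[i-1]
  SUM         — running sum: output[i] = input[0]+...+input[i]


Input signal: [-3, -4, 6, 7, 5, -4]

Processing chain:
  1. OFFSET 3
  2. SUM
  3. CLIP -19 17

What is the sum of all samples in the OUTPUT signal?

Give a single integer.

Input: [-3, -4, 6, 7, 5, -4]
Stage 1 (OFFSET 3): -3+3=0, -4+3=-1, 6+3=9, 7+3=10, 5+3=8, -4+3=-1 -> [0, -1, 9, 10, 8, -1]
Stage 2 (SUM): sum[0..0]=0, sum[0..1]=-1, sum[0..2]=8, sum[0..3]=18, sum[0..4]=26, sum[0..5]=25 -> [0, -1, 8, 18, 26, 25]
Stage 3 (CLIP -19 17): clip(0,-19,17)=0, clip(-1,-19,17)=-1, clip(8,-19,17)=8, clip(18,-19,17)=17, clip(26,-19,17)=17, clip(25,-19,17)=17 -> [0, -1, 8, 17, 17, 17]
Output sum: 58

Answer: 58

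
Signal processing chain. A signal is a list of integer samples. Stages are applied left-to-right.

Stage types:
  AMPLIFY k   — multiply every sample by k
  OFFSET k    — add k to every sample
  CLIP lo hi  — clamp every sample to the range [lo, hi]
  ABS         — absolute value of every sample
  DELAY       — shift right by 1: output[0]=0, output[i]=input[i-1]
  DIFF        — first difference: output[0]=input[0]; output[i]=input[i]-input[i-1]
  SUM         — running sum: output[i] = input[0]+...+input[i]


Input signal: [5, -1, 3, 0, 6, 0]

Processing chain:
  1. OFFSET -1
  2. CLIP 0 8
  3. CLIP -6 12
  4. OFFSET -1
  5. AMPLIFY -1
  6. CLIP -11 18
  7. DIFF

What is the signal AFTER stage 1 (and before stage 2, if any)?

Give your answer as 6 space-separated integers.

Answer: 4 -2 2 -1 5 -1

Derivation:
Input: [5, -1, 3, 0, 6, 0]
Stage 1 (OFFSET -1): 5+-1=4, -1+-1=-2, 3+-1=2, 0+-1=-1, 6+-1=5, 0+-1=-1 -> [4, -2, 2, -1, 5, -1]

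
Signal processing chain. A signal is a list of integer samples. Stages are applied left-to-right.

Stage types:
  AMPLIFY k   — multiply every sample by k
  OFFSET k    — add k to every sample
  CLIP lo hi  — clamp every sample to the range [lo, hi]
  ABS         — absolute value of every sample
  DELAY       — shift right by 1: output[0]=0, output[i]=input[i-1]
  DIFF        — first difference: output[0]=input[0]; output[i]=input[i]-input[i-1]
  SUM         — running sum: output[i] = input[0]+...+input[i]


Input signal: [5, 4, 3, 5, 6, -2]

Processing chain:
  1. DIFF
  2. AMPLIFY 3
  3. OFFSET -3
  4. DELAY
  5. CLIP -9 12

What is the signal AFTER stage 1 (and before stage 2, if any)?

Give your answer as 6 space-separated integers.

Answer: 5 -1 -1 2 1 -8

Derivation:
Input: [5, 4, 3, 5, 6, -2]
Stage 1 (DIFF): s[0]=5, 4-5=-1, 3-4=-1, 5-3=2, 6-5=1, -2-6=-8 -> [5, -1, -1, 2, 1, -8]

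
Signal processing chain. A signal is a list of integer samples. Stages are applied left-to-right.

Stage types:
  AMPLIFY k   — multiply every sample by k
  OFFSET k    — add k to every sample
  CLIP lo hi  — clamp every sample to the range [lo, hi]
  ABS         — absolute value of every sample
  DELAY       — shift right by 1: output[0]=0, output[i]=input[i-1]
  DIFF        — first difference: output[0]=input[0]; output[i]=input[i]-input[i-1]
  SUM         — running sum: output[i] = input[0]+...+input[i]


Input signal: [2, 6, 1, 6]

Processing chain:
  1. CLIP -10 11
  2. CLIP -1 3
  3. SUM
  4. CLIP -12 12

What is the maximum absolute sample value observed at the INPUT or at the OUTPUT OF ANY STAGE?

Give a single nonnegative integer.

Answer: 9

Derivation:
Input: [2, 6, 1, 6] (max |s|=6)
Stage 1 (CLIP -10 11): clip(2,-10,11)=2, clip(6,-10,11)=6, clip(1,-10,11)=1, clip(6,-10,11)=6 -> [2, 6, 1, 6] (max |s|=6)
Stage 2 (CLIP -1 3): clip(2,-1,3)=2, clip(6,-1,3)=3, clip(1,-1,3)=1, clip(6,-1,3)=3 -> [2, 3, 1, 3] (max |s|=3)
Stage 3 (SUM): sum[0..0]=2, sum[0..1]=5, sum[0..2]=6, sum[0..3]=9 -> [2, 5, 6, 9] (max |s|=9)
Stage 4 (CLIP -12 12): clip(2,-12,12)=2, clip(5,-12,12)=5, clip(6,-12,12)=6, clip(9,-12,12)=9 -> [2, 5, 6, 9] (max |s|=9)
Overall max amplitude: 9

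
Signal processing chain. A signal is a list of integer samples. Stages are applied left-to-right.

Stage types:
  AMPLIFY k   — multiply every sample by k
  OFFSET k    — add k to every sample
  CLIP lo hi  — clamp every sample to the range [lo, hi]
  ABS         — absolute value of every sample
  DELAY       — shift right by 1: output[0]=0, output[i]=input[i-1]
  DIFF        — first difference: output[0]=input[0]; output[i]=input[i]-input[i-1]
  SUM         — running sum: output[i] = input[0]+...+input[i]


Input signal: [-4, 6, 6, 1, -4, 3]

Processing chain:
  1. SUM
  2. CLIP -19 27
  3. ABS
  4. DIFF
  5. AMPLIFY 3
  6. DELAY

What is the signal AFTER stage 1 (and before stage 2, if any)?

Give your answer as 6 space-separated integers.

Input: [-4, 6, 6, 1, -4, 3]
Stage 1 (SUM): sum[0..0]=-4, sum[0..1]=2, sum[0..2]=8, sum[0..3]=9, sum[0..4]=5, sum[0..5]=8 -> [-4, 2, 8, 9, 5, 8]

Answer: -4 2 8 9 5 8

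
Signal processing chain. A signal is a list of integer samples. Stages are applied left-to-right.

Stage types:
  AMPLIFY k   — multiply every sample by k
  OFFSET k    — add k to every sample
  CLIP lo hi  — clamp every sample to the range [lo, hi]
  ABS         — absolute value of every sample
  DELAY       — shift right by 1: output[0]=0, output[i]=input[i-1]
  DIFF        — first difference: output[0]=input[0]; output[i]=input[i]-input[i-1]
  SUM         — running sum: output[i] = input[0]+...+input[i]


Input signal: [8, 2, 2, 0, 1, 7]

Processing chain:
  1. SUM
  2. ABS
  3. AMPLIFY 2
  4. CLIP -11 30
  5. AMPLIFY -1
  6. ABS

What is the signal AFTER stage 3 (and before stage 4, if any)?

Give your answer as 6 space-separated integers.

Answer: 16 20 24 24 26 40

Derivation:
Input: [8, 2, 2, 0, 1, 7]
Stage 1 (SUM): sum[0..0]=8, sum[0..1]=10, sum[0..2]=12, sum[0..3]=12, sum[0..4]=13, sum[0..5]=20 -> [8, 10, 12, 12, 13, 20]
Stage 2 (ABS): |8|=8, |10|=10, |12|=12, |12|=12, |13|=13, |20|=20 -> [8, 10, 12, 12, 13, 20]
Stage 3 (AMPLIFY 2): 8*2=16, 10*2=20, 12*2=24, 12*2=24, 13*2=26, 20*2=40 -> [16, 20, 24, 24, 26, 40]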